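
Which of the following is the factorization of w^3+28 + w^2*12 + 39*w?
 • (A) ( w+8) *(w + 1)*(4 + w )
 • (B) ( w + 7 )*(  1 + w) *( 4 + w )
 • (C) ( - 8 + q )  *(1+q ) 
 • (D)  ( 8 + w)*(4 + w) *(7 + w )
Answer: B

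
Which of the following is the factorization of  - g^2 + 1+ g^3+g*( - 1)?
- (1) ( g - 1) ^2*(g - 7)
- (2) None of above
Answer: 2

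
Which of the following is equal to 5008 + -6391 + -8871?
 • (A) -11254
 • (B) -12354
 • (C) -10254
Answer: C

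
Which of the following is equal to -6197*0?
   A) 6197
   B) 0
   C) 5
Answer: B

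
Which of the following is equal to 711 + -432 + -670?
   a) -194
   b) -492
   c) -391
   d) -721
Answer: c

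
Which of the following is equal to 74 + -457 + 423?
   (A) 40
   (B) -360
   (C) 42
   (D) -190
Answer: A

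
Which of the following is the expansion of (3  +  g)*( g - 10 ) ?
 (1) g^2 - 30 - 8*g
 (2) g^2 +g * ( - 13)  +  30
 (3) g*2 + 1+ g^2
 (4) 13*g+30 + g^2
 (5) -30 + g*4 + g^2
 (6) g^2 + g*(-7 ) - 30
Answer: 6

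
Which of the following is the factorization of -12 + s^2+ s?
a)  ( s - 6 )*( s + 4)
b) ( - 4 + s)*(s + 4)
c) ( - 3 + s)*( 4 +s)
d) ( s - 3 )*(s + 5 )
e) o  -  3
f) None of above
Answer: c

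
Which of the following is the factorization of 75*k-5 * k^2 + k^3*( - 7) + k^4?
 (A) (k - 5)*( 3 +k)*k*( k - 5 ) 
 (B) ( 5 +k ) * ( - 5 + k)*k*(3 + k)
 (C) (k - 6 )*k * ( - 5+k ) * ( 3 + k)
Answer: A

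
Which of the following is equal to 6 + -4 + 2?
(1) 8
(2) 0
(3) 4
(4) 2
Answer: 3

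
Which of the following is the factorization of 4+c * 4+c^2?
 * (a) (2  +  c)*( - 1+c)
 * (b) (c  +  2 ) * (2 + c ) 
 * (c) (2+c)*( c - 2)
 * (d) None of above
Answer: b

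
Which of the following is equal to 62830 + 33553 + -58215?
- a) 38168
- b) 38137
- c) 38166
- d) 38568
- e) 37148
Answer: a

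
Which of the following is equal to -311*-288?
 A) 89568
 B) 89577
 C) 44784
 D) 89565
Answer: A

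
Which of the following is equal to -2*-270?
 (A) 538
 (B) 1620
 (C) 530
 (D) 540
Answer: D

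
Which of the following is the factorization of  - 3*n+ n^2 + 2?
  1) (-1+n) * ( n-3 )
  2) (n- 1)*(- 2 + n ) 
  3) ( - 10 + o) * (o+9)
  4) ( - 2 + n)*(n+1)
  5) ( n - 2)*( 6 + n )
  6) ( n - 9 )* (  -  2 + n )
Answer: 2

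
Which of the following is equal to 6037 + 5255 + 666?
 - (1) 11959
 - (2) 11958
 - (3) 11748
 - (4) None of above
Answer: 2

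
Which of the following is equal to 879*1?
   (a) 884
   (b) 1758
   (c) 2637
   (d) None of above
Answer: d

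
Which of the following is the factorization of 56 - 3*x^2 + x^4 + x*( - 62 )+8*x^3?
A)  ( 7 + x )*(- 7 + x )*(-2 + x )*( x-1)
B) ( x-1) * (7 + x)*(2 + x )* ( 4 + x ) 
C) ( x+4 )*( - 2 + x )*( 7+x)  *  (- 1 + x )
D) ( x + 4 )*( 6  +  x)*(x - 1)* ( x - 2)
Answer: C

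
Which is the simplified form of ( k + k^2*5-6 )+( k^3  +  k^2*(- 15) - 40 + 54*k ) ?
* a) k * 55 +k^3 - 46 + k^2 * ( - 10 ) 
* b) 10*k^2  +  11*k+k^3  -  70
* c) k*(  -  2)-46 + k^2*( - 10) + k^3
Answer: a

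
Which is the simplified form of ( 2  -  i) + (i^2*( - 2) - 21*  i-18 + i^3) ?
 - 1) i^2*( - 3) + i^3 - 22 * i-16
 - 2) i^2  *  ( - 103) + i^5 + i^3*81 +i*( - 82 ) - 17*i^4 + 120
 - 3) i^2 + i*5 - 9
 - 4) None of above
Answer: 4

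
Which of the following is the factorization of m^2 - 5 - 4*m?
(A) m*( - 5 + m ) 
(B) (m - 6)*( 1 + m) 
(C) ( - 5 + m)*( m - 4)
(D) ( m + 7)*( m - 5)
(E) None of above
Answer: E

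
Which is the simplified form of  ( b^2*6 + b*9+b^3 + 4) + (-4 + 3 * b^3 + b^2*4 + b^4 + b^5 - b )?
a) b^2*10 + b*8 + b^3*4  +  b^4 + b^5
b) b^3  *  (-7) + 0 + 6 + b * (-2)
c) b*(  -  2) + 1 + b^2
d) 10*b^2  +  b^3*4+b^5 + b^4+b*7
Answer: a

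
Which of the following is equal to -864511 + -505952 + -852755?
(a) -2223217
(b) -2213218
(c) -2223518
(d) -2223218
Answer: d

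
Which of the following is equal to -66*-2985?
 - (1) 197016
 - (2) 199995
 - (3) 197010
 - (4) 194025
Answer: 3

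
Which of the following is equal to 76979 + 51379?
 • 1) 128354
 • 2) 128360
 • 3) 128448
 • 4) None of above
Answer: 4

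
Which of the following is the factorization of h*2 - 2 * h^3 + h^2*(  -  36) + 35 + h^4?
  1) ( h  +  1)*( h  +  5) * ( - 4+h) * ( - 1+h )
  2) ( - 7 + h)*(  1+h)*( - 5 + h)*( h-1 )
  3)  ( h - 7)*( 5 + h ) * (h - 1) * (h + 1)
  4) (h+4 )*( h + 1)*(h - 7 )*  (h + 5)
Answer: 3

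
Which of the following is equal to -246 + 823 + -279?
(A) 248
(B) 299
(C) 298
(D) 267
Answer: C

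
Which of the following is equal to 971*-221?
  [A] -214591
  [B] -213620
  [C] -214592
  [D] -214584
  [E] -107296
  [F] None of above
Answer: A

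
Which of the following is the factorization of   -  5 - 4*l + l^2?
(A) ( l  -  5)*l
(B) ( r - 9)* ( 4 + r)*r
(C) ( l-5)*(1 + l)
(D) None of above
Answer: C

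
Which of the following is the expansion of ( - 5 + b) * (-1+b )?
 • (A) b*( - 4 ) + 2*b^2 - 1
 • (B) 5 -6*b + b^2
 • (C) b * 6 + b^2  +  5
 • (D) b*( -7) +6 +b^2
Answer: B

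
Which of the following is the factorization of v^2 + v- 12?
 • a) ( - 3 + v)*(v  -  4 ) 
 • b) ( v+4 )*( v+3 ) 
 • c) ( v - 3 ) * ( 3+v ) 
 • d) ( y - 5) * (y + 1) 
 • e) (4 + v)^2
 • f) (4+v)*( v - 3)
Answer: f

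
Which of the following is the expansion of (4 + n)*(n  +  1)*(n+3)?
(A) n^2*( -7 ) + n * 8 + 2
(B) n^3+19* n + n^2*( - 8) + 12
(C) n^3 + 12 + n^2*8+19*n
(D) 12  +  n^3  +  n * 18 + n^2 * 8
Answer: C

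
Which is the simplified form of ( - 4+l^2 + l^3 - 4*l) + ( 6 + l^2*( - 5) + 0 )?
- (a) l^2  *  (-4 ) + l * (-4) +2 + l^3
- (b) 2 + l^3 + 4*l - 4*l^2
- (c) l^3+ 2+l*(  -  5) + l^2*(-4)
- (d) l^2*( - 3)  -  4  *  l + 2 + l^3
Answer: a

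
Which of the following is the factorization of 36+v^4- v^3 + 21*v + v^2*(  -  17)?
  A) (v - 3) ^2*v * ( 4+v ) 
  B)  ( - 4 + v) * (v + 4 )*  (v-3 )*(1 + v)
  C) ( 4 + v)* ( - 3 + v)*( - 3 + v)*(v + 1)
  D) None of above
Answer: C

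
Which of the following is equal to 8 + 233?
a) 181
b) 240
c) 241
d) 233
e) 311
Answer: c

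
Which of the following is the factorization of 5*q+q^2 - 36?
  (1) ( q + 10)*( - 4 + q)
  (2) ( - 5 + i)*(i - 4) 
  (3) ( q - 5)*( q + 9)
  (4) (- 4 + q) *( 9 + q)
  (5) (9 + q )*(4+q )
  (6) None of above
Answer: 4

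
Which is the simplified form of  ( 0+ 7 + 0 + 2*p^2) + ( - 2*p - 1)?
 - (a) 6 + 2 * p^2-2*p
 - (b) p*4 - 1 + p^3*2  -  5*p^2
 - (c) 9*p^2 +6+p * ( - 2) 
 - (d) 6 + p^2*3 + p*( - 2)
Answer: a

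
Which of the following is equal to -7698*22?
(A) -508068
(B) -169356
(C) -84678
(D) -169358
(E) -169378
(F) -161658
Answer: B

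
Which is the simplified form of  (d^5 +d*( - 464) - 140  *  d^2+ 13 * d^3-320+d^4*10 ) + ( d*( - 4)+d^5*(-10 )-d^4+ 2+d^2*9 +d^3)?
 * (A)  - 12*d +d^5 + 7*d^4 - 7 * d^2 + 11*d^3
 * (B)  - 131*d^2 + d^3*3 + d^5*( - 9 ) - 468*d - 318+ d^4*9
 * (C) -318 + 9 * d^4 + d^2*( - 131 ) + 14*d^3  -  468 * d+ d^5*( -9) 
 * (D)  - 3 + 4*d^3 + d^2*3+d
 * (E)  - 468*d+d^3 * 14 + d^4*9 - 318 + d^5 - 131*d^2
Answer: C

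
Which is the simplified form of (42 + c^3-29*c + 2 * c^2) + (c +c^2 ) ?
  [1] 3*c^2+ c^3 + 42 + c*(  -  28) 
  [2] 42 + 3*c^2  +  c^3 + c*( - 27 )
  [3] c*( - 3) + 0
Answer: 1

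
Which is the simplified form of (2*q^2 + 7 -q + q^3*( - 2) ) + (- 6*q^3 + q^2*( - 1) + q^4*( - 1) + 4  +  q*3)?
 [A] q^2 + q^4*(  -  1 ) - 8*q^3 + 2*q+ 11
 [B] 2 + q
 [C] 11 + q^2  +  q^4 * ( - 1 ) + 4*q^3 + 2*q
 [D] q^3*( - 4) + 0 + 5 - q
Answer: A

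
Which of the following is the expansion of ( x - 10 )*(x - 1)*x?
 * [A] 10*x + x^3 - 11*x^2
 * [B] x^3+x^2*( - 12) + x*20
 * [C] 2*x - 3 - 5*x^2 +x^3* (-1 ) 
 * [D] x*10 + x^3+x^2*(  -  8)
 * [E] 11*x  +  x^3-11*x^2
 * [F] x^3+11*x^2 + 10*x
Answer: A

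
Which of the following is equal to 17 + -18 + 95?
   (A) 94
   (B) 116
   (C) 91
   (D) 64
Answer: A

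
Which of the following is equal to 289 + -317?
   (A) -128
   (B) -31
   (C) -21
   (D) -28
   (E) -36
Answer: D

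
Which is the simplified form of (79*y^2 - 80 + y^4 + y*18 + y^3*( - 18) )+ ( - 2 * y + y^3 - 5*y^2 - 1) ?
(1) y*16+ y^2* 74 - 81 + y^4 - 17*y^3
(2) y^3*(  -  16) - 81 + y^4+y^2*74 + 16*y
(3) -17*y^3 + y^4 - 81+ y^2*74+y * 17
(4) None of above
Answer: 1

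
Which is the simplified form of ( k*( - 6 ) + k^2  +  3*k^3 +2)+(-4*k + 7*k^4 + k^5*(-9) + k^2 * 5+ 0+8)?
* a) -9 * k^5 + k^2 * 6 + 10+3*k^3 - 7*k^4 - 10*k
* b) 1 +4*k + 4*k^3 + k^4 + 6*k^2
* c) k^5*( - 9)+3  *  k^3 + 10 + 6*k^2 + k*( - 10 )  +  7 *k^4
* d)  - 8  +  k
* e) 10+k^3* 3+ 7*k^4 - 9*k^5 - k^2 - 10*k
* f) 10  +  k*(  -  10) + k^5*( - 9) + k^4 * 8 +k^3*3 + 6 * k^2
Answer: c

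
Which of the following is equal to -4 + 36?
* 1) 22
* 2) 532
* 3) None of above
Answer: 3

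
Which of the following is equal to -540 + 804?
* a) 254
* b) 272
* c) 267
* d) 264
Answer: d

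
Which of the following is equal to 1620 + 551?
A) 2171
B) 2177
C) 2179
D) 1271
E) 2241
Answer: A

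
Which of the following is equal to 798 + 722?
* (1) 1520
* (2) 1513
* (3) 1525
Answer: 1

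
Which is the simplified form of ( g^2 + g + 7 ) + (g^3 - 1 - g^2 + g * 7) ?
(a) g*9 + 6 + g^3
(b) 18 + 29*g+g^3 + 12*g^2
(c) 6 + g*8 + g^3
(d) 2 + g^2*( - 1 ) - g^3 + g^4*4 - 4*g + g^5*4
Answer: c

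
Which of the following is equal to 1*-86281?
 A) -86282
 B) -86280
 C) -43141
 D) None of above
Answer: D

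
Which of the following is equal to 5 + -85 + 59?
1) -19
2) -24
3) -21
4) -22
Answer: 3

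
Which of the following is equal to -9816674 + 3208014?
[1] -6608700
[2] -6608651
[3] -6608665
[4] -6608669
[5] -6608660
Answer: 5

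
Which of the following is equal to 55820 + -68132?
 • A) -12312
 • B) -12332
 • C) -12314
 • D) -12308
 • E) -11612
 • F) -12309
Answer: A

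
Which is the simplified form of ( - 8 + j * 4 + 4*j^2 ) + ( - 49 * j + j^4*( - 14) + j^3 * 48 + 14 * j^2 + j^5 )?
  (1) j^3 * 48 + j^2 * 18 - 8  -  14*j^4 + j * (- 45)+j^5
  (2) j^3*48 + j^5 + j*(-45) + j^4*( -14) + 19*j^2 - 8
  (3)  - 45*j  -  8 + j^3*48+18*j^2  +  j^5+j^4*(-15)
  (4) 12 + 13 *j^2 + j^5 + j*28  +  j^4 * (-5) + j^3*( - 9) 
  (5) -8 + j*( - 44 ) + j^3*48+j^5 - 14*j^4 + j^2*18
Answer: 1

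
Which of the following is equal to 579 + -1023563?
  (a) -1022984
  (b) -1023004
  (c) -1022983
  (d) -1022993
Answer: a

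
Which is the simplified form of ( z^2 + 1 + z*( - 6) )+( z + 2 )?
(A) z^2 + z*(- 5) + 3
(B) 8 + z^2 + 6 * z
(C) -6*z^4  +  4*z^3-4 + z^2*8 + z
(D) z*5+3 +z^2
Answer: A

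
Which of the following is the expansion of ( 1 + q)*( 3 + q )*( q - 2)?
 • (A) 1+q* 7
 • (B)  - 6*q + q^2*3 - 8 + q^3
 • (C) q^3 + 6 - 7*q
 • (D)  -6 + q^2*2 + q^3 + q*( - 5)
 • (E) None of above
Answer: D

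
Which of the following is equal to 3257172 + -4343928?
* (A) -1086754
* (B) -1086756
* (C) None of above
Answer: B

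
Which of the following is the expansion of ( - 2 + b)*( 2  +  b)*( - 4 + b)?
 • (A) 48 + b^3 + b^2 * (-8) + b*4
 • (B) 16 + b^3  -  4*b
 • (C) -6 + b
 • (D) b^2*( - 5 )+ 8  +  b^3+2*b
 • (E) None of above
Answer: E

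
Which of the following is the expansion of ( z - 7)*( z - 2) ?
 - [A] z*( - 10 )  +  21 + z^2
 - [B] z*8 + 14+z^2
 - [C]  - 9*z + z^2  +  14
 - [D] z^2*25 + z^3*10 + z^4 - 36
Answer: C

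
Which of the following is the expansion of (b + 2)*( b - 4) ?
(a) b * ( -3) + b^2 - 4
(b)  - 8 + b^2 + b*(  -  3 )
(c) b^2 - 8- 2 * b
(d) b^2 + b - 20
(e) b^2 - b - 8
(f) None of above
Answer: c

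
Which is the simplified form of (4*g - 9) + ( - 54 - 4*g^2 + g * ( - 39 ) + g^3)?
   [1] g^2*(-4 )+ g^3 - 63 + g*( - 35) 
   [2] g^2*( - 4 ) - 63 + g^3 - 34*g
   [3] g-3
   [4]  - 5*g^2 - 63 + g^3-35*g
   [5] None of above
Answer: 1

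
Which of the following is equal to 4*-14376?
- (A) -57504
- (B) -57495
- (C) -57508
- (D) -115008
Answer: A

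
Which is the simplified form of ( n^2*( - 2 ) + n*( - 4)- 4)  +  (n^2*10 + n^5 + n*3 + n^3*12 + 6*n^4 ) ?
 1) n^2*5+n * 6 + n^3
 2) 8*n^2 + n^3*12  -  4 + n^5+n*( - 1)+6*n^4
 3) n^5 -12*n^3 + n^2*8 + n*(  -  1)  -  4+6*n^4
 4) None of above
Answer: 2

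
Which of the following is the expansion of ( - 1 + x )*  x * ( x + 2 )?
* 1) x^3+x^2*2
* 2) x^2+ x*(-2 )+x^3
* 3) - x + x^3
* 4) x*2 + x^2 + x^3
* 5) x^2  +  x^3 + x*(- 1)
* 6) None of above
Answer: 2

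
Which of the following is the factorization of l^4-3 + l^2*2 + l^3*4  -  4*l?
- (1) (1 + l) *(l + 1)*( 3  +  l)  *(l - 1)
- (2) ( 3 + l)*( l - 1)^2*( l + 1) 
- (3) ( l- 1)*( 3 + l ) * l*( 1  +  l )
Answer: 1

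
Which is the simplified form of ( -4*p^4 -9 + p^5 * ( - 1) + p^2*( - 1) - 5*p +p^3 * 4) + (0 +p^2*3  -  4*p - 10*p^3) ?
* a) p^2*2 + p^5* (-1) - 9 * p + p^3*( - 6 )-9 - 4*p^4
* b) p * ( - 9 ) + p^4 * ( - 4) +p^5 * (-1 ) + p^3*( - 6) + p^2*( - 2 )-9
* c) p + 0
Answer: a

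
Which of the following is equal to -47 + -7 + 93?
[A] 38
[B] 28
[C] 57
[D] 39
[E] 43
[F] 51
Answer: D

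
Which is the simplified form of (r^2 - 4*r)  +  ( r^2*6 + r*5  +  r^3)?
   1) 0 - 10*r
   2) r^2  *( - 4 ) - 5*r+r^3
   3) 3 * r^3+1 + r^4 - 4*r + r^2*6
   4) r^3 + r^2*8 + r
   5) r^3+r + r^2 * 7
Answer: 5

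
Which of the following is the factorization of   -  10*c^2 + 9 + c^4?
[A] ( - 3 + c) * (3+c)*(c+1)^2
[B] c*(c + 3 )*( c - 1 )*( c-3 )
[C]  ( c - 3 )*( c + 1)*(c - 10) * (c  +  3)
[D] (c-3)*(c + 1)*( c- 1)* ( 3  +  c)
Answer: D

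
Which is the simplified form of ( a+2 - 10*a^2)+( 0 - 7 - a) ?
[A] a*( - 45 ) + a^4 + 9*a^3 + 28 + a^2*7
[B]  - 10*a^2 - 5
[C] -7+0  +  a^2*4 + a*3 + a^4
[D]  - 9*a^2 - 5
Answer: B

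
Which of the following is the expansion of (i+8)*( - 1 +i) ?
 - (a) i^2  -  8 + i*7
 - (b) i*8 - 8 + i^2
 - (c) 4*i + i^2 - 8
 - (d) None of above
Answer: a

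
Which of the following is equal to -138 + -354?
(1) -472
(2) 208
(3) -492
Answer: 3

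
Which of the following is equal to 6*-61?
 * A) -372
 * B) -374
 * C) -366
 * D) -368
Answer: C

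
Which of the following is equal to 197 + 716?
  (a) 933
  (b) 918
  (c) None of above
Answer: c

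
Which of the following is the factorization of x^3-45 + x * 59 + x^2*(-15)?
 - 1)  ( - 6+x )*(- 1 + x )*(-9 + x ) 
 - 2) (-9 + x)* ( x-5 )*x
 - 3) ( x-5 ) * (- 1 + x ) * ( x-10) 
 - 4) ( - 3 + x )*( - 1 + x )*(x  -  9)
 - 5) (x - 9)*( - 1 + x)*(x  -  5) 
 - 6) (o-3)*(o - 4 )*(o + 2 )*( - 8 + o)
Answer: 5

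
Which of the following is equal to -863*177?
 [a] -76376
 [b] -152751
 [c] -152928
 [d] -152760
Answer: b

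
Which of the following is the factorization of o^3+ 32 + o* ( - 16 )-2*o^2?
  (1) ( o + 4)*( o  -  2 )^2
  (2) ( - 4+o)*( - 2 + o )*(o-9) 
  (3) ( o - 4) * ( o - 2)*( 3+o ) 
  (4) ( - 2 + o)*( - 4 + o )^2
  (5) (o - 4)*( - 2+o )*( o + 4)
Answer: 5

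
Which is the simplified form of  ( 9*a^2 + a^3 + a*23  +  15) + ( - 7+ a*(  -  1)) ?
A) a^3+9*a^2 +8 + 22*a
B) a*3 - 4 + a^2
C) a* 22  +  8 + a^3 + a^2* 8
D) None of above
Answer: A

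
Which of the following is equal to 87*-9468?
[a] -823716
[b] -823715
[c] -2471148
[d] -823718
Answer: a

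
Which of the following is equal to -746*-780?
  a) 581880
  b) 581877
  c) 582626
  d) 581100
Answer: a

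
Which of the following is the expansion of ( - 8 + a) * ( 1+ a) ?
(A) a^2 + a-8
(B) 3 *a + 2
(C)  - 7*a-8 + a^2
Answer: C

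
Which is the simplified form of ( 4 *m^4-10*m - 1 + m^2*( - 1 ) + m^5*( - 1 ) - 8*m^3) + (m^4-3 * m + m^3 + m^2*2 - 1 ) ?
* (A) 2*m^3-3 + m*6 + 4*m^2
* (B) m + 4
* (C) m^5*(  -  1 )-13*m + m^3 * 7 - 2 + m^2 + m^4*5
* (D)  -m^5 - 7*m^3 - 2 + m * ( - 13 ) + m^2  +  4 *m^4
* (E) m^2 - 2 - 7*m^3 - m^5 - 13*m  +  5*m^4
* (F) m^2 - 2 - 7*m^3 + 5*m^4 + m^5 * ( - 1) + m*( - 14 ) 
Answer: E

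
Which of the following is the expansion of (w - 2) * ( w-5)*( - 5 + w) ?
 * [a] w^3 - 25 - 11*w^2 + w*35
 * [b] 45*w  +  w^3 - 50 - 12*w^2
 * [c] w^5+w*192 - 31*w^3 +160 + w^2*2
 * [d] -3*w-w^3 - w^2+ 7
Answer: b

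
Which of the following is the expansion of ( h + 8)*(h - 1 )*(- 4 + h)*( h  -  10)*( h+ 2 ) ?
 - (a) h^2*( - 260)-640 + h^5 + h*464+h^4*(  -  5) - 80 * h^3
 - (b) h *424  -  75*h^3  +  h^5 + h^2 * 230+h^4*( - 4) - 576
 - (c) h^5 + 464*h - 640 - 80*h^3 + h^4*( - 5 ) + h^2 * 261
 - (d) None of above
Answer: d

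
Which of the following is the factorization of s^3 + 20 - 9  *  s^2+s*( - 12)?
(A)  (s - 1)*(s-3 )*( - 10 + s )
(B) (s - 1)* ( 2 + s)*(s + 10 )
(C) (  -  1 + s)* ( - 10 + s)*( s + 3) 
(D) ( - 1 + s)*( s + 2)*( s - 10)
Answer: D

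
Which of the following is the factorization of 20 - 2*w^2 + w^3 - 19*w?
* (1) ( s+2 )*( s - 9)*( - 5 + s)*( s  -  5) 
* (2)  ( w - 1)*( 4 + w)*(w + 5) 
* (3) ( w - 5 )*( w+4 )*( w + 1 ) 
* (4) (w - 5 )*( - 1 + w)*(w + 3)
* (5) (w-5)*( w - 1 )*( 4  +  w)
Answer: 5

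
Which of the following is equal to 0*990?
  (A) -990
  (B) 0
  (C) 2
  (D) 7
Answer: B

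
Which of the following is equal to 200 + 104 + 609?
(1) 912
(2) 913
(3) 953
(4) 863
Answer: 2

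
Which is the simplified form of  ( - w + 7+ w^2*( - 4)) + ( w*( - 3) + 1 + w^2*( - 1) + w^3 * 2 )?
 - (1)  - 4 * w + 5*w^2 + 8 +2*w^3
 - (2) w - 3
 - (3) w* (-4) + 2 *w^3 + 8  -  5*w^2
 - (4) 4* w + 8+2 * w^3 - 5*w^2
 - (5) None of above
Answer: 3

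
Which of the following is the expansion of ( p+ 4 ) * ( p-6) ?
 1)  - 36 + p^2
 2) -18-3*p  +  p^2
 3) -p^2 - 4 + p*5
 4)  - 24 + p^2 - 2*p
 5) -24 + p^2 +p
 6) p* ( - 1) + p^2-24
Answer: 4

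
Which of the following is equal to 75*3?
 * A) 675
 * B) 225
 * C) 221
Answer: B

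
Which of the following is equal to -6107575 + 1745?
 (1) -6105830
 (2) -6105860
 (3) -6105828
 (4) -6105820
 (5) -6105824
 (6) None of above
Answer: 1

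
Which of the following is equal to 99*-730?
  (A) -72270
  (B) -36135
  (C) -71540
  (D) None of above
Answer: A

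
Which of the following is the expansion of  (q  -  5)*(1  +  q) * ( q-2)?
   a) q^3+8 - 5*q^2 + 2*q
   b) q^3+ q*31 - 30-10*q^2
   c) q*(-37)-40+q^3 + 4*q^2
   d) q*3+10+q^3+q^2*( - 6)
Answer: d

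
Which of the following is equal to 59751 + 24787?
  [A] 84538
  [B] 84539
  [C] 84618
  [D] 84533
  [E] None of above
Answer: A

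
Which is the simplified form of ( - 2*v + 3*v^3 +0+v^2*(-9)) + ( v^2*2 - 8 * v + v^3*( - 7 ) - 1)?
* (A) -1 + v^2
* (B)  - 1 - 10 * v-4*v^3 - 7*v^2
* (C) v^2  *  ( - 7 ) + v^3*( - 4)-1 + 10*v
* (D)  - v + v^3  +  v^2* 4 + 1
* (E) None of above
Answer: B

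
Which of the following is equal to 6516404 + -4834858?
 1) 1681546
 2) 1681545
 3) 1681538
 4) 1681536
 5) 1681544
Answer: 1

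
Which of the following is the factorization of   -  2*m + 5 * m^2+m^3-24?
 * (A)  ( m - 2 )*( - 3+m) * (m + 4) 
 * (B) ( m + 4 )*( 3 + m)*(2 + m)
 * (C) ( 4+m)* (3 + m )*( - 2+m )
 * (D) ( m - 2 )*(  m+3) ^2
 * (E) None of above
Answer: C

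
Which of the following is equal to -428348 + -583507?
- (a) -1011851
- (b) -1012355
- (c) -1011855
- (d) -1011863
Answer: c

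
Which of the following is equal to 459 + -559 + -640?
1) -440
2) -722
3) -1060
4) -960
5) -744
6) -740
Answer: 6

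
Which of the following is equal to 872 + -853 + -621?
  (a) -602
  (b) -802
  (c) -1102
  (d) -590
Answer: a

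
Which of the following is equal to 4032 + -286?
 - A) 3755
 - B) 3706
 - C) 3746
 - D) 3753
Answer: C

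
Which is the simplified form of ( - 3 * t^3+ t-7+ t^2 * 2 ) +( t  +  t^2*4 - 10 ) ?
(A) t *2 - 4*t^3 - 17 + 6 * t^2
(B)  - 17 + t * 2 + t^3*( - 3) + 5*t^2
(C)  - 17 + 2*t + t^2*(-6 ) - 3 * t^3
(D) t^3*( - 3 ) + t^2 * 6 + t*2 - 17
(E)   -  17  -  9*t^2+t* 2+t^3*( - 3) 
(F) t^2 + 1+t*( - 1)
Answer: D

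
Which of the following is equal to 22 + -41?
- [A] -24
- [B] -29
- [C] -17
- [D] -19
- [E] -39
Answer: D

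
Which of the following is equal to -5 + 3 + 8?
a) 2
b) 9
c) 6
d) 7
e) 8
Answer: c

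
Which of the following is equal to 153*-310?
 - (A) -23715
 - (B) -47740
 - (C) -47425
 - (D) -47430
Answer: D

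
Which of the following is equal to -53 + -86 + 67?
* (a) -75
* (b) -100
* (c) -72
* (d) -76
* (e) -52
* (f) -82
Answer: c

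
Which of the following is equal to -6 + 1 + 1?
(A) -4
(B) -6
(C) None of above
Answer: A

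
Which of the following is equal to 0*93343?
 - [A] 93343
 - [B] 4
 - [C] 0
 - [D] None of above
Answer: C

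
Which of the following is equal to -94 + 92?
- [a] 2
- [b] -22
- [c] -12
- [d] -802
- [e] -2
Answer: e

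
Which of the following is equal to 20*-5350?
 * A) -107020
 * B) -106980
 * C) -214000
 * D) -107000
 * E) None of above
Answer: D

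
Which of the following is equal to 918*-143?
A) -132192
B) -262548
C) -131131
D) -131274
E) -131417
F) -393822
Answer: D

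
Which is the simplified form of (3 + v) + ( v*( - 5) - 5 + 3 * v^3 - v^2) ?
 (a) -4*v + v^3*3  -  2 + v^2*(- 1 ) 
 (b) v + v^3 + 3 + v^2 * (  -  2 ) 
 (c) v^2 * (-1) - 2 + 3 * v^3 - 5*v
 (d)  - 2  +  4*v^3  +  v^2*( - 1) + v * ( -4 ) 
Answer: a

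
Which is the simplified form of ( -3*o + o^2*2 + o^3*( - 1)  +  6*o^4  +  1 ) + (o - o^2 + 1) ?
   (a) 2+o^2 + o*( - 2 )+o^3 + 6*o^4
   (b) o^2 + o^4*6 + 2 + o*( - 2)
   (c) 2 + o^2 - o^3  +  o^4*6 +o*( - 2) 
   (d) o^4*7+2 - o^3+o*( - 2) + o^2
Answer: c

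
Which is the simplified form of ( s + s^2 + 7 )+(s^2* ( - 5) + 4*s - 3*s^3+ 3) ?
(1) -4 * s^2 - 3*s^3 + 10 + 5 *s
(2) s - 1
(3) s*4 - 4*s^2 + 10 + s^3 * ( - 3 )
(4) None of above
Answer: 1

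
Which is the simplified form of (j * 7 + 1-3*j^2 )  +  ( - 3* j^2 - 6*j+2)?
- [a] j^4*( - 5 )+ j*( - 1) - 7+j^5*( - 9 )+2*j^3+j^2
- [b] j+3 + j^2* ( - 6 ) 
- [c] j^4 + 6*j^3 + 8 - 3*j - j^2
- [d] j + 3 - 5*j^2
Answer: b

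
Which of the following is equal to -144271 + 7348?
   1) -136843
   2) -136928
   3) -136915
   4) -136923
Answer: 4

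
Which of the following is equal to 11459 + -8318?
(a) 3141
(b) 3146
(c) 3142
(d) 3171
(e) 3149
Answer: a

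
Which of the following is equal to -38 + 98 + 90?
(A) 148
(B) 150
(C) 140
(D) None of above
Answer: B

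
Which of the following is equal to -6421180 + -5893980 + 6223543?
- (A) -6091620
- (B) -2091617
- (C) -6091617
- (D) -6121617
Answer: C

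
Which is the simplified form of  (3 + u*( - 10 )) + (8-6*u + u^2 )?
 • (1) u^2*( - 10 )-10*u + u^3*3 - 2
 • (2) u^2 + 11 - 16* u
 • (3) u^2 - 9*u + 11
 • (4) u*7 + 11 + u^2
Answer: 2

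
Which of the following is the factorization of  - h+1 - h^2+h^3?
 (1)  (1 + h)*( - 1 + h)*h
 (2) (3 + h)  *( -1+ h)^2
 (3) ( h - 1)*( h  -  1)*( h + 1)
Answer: 3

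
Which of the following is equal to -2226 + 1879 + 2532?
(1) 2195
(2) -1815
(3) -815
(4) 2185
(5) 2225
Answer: 4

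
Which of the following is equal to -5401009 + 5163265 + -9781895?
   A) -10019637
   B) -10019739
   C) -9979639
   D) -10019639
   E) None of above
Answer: D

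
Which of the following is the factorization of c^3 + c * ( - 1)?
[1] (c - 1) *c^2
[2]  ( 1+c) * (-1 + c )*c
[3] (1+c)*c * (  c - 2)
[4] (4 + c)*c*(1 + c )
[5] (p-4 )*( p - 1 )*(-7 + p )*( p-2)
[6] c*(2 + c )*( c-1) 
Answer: 2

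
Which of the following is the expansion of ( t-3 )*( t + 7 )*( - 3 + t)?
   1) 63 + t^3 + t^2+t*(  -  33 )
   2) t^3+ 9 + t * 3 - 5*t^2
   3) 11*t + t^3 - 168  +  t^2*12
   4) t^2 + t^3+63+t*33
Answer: 1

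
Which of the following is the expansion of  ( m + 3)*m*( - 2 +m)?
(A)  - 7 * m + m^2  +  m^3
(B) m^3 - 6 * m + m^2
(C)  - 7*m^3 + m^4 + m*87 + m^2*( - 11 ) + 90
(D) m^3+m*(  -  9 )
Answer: B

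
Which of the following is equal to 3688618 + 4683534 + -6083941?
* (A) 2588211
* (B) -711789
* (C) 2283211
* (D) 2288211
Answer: D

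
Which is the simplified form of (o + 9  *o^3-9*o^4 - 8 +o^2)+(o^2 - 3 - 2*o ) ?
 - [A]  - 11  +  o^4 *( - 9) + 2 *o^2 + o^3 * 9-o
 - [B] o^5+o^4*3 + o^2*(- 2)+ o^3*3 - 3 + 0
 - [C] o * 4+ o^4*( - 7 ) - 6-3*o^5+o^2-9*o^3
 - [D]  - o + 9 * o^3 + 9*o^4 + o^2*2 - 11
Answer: A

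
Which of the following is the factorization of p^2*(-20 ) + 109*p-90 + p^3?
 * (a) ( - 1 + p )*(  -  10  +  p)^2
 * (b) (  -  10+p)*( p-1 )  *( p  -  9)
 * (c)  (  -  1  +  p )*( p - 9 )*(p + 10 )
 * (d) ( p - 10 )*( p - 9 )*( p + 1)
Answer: b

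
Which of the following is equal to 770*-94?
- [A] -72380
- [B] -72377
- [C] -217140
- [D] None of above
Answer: A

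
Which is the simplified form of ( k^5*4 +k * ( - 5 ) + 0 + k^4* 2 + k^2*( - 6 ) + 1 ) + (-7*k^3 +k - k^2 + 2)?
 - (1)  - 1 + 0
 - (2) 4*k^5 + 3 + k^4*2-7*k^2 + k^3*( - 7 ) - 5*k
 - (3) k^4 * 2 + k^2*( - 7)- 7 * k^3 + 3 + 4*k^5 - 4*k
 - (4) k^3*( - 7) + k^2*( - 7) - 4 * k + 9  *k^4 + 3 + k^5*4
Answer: 3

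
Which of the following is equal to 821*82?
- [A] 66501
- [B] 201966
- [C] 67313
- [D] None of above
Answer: D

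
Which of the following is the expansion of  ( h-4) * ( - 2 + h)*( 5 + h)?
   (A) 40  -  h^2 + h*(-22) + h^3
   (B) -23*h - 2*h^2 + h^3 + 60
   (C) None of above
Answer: A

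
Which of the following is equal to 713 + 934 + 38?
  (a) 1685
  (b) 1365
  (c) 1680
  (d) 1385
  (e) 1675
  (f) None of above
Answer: a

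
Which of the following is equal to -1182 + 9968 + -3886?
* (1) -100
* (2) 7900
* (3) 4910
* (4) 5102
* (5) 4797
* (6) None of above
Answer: 6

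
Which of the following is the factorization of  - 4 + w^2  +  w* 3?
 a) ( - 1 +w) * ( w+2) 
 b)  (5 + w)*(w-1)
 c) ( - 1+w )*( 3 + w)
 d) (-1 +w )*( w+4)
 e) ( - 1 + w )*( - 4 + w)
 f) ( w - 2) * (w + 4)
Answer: d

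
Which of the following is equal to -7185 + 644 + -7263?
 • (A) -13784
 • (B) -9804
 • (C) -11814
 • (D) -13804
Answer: D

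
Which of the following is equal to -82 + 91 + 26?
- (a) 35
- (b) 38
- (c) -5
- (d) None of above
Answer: a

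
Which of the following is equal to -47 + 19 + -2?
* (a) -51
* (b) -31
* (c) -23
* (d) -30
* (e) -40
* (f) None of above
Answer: d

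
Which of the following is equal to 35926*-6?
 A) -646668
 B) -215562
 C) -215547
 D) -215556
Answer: D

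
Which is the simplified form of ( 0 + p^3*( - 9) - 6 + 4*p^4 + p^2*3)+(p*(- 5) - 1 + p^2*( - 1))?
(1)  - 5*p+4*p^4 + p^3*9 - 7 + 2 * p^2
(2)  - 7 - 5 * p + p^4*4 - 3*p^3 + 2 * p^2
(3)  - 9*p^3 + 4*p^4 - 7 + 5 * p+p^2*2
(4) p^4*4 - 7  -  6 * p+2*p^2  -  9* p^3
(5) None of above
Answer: 5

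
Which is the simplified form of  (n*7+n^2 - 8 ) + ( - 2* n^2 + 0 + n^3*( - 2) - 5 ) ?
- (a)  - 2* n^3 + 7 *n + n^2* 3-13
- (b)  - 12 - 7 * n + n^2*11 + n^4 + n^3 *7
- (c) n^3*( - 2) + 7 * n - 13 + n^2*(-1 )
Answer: c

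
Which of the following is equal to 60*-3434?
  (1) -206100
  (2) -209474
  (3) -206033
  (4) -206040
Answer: 4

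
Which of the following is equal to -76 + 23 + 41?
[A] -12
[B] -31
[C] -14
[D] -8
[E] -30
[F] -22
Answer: A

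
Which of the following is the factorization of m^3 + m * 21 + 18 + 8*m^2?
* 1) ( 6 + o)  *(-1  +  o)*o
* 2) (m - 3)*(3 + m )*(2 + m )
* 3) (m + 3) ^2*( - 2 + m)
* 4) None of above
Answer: 4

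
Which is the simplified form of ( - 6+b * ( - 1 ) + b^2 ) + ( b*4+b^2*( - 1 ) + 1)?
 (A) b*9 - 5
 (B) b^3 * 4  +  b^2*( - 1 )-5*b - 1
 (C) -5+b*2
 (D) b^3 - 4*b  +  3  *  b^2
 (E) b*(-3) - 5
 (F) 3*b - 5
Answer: F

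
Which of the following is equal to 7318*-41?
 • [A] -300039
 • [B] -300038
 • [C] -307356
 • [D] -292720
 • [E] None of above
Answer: B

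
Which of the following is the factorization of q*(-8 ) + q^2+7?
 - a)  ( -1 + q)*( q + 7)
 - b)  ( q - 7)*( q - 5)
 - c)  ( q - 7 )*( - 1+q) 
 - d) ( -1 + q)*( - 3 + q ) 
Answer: c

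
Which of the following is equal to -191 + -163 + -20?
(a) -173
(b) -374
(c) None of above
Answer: b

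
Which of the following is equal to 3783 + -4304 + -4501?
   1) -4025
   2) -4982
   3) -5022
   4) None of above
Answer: 3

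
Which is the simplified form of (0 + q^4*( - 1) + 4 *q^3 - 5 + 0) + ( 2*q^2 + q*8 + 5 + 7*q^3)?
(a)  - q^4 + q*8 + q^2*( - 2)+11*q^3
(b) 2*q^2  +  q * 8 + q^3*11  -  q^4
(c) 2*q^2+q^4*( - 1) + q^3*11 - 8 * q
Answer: b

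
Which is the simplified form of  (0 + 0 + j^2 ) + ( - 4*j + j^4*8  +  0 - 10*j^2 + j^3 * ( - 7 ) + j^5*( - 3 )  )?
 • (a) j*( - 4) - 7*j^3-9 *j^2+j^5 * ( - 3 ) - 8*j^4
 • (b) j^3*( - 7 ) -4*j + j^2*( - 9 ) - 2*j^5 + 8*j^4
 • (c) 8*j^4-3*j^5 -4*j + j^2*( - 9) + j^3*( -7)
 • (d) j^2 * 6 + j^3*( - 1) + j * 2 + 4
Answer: c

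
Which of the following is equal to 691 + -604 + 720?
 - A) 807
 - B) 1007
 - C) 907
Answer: A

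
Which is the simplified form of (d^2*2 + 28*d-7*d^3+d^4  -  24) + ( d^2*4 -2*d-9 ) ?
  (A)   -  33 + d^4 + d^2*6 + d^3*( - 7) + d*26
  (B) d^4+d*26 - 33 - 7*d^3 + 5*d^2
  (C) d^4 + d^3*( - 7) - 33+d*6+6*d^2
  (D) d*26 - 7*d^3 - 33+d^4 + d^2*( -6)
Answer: A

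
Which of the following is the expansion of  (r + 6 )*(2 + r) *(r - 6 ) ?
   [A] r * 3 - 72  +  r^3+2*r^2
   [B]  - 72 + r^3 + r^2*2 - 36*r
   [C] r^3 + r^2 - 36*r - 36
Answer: B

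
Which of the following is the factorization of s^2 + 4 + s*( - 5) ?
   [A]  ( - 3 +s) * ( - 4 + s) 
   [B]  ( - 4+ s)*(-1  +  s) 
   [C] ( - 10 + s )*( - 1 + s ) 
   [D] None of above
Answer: B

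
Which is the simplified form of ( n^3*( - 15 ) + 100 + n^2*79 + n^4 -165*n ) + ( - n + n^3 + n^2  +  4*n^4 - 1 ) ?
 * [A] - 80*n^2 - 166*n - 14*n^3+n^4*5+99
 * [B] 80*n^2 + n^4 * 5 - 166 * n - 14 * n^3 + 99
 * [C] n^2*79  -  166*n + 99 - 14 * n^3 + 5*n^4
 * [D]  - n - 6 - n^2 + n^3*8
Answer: B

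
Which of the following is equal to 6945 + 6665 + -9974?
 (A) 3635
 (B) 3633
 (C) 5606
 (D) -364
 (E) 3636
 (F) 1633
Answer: E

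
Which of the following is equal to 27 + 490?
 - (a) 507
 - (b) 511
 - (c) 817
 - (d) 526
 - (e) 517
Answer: e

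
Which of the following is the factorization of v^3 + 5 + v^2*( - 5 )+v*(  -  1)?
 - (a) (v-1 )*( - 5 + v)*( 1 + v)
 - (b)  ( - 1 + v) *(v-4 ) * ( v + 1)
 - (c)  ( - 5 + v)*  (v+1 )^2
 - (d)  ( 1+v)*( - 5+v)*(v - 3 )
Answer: a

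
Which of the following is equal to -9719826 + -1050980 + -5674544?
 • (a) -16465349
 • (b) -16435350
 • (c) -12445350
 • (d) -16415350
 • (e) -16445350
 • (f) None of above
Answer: e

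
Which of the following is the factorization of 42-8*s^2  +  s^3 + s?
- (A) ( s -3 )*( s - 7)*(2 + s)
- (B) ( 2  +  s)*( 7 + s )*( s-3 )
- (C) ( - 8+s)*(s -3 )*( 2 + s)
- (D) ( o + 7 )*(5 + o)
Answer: A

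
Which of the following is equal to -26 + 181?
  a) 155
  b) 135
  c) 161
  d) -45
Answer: a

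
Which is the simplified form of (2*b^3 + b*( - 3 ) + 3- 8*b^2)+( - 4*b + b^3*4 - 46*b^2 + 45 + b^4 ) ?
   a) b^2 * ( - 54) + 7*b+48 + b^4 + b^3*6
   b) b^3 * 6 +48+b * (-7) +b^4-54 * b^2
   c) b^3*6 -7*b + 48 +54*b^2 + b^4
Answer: b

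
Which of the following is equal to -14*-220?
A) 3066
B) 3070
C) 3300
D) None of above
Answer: D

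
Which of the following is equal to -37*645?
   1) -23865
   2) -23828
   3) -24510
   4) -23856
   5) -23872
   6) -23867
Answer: 1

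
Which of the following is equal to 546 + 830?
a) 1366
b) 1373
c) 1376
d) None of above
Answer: c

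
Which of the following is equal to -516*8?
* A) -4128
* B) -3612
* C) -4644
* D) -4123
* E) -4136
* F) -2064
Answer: A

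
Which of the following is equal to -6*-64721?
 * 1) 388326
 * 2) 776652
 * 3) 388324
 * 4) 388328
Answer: 1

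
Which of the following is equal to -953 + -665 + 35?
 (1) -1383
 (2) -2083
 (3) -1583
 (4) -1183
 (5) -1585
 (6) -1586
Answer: 3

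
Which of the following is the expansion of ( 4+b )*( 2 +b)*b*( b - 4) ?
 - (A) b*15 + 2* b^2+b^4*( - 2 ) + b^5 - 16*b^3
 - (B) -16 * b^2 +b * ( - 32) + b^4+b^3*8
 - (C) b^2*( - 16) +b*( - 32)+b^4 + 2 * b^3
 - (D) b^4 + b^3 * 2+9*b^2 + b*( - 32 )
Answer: C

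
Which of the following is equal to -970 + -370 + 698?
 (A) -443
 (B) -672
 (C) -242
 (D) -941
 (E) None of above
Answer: E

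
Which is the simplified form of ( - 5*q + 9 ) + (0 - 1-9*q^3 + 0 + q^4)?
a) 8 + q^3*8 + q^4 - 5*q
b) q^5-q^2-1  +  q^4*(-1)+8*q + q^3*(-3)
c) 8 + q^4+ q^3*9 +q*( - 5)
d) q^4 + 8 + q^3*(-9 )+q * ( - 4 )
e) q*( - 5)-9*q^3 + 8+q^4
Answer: e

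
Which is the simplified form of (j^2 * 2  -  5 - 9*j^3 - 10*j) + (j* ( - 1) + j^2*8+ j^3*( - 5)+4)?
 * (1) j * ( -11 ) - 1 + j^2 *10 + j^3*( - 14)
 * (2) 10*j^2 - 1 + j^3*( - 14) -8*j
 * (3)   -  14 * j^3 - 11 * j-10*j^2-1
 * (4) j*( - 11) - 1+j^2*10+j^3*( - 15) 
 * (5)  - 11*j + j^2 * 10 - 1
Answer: 1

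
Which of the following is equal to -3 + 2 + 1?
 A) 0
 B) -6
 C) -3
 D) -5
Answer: A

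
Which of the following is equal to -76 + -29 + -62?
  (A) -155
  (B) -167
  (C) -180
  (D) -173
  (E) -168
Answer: B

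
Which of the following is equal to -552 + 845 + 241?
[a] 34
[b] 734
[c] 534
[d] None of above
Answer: c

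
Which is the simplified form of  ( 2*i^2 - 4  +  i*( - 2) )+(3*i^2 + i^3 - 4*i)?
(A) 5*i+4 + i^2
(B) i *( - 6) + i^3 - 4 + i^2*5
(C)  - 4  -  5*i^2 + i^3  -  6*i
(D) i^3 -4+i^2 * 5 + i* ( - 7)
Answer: B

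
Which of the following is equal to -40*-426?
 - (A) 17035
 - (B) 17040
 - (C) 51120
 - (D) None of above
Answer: B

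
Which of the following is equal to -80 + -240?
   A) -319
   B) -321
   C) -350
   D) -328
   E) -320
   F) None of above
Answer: E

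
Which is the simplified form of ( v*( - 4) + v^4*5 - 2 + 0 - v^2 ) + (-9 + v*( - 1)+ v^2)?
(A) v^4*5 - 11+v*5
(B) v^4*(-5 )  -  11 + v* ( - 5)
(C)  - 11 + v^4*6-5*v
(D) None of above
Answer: D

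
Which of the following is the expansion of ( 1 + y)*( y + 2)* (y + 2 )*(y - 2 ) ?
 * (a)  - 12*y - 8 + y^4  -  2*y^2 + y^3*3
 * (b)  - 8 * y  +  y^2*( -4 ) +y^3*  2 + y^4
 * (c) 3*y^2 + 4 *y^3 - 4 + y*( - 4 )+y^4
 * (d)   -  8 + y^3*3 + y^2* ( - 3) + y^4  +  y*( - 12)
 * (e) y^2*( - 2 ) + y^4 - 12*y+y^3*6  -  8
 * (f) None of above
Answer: a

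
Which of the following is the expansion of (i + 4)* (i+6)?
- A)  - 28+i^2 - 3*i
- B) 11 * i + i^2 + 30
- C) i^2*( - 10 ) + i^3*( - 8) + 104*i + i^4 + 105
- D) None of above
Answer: D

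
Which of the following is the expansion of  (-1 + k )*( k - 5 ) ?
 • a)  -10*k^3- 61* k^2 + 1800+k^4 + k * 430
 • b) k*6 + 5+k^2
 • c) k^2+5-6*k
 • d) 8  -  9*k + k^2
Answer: c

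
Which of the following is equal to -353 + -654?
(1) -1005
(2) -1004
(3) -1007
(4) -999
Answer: 3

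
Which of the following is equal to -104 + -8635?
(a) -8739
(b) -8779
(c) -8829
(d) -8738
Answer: a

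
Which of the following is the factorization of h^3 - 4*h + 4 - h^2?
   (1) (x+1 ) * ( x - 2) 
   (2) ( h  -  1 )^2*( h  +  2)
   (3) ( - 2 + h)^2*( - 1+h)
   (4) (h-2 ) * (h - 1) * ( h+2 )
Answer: 4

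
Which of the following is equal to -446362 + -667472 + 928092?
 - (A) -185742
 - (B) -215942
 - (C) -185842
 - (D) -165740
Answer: A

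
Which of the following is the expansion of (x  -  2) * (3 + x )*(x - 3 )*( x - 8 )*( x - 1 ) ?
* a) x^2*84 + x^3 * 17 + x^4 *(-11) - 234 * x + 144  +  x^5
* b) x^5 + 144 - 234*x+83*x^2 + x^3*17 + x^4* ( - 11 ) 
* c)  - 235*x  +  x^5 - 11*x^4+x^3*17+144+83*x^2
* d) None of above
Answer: b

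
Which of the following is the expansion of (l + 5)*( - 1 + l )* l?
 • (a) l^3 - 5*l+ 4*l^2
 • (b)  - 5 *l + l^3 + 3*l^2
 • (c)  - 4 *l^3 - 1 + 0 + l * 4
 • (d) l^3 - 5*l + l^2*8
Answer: a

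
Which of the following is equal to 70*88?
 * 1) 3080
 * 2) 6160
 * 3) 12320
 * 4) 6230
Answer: 2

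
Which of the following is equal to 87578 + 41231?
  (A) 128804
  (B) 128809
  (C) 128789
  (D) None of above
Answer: B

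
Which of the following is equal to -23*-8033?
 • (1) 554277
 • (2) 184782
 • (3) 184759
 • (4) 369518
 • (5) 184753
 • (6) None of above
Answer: 3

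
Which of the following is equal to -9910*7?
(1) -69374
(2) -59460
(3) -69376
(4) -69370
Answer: 4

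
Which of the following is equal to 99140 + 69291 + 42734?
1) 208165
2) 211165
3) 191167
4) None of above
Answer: 2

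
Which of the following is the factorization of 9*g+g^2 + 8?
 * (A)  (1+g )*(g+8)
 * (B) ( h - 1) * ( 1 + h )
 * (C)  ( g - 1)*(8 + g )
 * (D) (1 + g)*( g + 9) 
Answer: A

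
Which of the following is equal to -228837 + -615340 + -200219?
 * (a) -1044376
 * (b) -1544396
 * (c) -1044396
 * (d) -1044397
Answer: c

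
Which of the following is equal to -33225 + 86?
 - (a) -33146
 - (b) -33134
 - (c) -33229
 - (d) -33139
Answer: d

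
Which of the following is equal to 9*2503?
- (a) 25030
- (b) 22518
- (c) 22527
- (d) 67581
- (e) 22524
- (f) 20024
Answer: c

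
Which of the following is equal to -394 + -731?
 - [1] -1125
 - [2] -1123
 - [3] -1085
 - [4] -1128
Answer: 1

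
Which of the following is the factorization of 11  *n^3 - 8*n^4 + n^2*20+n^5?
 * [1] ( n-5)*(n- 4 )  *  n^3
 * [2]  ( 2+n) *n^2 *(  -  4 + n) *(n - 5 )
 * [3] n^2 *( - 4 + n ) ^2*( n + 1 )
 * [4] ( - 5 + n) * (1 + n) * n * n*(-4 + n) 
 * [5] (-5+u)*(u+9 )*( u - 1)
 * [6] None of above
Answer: 4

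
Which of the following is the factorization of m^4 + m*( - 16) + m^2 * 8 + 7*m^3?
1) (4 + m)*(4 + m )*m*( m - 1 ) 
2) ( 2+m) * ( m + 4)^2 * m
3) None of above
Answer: 1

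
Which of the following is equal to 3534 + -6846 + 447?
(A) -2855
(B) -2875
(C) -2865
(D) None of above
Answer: C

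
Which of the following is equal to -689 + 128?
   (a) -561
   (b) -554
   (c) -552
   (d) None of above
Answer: a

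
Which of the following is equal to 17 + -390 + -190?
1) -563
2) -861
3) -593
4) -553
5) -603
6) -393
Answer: 1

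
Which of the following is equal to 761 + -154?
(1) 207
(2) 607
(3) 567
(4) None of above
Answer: 2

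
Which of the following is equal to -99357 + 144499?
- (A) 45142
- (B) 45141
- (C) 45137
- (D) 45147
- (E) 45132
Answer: A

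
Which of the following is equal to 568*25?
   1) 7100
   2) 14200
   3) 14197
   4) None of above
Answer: 2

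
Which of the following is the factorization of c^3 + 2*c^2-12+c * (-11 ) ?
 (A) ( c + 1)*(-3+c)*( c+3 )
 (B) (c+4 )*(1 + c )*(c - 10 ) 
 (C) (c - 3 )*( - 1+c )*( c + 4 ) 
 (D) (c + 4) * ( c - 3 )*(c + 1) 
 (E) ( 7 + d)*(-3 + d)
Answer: D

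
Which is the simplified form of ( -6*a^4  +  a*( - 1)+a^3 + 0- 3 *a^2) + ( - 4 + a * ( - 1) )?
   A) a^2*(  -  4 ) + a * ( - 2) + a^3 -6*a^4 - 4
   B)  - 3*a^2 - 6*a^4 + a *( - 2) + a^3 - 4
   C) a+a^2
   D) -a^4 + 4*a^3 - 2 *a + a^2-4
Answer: B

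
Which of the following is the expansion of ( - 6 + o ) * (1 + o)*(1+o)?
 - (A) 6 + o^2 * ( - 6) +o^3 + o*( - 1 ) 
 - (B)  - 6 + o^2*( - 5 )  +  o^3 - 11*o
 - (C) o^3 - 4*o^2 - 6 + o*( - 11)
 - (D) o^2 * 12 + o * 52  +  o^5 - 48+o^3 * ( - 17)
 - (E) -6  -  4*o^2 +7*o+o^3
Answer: C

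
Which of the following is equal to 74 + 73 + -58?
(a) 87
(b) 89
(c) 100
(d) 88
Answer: b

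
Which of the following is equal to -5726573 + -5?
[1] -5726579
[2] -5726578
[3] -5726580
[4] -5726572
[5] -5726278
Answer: 2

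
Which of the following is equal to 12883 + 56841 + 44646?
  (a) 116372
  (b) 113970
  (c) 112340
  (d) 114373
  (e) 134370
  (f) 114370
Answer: f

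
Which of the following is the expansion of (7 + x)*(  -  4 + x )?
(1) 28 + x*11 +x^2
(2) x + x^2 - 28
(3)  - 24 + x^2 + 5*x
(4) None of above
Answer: 4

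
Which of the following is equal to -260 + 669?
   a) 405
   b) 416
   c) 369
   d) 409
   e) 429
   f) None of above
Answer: d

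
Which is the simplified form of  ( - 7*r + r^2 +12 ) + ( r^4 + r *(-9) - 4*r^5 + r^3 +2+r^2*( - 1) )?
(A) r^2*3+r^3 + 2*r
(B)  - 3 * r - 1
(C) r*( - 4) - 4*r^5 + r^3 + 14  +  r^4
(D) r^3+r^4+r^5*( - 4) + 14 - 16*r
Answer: D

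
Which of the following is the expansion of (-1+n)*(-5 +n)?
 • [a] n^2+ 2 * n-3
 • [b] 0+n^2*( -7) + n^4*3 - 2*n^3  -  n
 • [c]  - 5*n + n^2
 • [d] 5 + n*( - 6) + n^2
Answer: d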